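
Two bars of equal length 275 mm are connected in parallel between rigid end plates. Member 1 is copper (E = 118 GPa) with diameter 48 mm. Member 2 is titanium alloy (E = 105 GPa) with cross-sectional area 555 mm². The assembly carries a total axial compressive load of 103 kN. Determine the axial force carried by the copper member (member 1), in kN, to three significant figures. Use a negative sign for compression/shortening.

-80.9 kN

A_1 = 1810 mm².
Equal strain + equilibrium ⇒ each member carries load in proportion to AE: A₁E₁ = 213500000 N, A₂E₂ = 58280000 N, ΣAE = 271800000 N.
F₁ = P·A₁E₁/ΣAE = -103000·213500000/271800000 = -80920 N.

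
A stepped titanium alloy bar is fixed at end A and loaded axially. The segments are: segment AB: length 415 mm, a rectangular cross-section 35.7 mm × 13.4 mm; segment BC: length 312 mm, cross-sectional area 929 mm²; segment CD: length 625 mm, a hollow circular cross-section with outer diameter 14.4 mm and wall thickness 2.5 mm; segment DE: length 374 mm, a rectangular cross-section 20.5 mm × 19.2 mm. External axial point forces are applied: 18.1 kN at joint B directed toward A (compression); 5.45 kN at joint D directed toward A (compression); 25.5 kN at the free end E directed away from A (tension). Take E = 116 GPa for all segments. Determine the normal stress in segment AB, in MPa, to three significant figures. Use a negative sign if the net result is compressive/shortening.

Internal axial forces (sectioning from the free end, tension +): N_DE = 25.5 kN, N_CD = 20.05 kN, N_BC = 20.05 kN, N_AB = 1.95 kN.
A_AB = 478.4 mm².
σ_AB = N_AB/A_AB = 1950/478.4 = 4.076 MPa.

4.08 MPa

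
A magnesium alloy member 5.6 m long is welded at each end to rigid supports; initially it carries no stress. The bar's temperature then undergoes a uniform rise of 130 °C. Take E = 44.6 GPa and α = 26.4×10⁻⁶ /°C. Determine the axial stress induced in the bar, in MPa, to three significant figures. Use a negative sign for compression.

-153 MPa

Free thermal expansion αLΔT = 26.4e-6 · 5600 · 130 = 19.22 mm.
The walls impose strain ε = −(19.22)/5600 = -3.4320e-03; σ = Eε = 44600 · -3.4320e-03 = -153.1 MPa.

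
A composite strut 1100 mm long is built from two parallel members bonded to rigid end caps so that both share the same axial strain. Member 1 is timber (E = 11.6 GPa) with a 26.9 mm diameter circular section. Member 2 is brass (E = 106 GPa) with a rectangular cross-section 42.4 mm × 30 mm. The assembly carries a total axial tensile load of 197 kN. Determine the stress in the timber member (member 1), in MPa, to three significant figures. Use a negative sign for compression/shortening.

16.2 MPa

A_1 = 568.3 mm².
A_2 = 1272 mm².
Equal strain + equilibrium ⇒ each member carries load in proportion to AE: A₁E₁ = 6593000 N, A₂E₂ = 134800000 N, ΣAE = 141400000 N.
σ₁ = P·E₁/ΣAE = 197000·11600/141400000 = 16.16 MPa.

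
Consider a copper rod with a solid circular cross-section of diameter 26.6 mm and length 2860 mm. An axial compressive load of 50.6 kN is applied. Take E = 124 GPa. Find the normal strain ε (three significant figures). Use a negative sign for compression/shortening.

-7.34e-04

A = 555.7 mm².
σ = N/A = -91.05 MPa; ε = σ/E = -91.05/124000 = -7.343e-04.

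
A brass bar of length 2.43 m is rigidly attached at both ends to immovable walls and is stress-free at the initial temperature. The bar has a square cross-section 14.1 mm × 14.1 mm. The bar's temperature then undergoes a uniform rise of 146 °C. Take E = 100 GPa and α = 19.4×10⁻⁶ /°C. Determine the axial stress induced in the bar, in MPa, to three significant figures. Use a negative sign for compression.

-283 MPa

Free thermal expansion αLΔT = 19.4e-6 · 2430 · 146 = 6.883 mm.
The walls impose strain ε = −(6.883)/2430 = -2.8324e-03; σ = Eε = 100000 · -2.8324e-03 = -283.2 MPa.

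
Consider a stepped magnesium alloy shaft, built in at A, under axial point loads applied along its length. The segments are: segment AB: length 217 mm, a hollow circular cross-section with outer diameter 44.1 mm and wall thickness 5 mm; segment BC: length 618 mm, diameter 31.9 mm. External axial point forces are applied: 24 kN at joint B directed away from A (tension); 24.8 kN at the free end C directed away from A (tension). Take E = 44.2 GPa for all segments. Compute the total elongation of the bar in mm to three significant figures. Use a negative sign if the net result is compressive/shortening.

Internal axial forces (sectioning from the free end, tension +): N_BC = 24.8 kN, N_AB = 48.8 kN.
A_AB = 614.2 mm².
A_BC = 799.2 mm².
δ_AB = 48800·217/(614.2·44200) = 0.3901 mm
δ_BC = 24800·618/(799.2·44200) = 0.4339 mm
δ = Σδ_i = 0.8239 mm.

0.824 mm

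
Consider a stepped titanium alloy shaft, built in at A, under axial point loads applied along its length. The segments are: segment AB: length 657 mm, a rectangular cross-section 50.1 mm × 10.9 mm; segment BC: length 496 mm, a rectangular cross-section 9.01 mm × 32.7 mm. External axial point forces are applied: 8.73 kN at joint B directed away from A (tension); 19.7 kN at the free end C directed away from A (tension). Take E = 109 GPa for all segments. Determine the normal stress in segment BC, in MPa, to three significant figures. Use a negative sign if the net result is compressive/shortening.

Internal axial forces (sectioning from the free end, tension +): N_BC = 19.7 kN, N_AB = 28.43 kN.
A_BC = 294.6 mm².
σ_BC = N_BC/A_BC = 19700/294.6 = 66.86 MPa.

66.9 MPa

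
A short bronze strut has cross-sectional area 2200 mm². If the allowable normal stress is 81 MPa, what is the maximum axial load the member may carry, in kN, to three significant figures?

178 kN

P_max = σ_allow · A = 81 · 2200 = 178200 N = 178.2 kN.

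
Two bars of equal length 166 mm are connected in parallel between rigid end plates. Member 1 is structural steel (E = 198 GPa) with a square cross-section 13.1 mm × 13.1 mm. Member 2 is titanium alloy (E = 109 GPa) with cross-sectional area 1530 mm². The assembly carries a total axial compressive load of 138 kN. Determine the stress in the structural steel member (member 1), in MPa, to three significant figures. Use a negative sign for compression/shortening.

-136 MPa

A_1 = 171.6 mm².
Equal strain + equilibrium ⇒ each member carries load in proportion to AE: A₁E₁ = 33980000 N, A₂E₂ = 166800000 N, ΣAE = 200700000 N.
σ₁ = P·E₁/ΣAE = -138000·198000/200700000 = -136.1 MPa.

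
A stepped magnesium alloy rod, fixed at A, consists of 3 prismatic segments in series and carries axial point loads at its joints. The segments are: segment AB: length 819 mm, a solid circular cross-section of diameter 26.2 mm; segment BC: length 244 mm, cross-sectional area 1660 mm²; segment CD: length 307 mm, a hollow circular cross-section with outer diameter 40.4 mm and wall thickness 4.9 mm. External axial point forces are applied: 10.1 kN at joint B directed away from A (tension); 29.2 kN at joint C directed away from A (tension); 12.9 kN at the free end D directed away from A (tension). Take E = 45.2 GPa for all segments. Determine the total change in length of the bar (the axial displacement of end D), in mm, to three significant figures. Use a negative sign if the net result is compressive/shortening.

2.05 mm

Internal axial forces (sectioning from the free end, tension +): N_CD = 12.9 kN, N_BC = 42.1 kN, N_AB = 52.2 kN.
A_AB = 539.1 mm².
A_CD = 546.5 mm².
δ_AB = 52200·819/(539.1·45200) = 1.754 mm
δ_BC = 42100·244/(1660·45200) = 0.1369 mm
δ_CD = 12900·307/(546.5·45200) = 0.1603 mm
δ = Σδ_i = 2.052 mm.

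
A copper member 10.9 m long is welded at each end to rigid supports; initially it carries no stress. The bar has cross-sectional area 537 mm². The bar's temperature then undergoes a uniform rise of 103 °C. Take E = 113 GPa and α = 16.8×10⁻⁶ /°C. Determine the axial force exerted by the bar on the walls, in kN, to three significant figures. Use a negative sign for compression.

Free thermal expansion αLΔT = 16.8e-6 · 10900 · 103 = 18.86 mm.
The walls impose strain ε = −(18.86)/10900 = -1.7304e-03; σ = Eε = 113000 · -1.7304e-03 = -195.5 MPa.
Wall reaction R = σ·A = -195.5·537 = -105000 N = -105 kN.

-105 kN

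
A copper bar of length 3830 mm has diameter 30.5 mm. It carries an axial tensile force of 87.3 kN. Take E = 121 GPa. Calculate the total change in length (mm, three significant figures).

3.78 mm

A = 730.6 mm².
δ_mech = NL/(AE) = 87300·3830/(730.6·121000) = 3.782 mm.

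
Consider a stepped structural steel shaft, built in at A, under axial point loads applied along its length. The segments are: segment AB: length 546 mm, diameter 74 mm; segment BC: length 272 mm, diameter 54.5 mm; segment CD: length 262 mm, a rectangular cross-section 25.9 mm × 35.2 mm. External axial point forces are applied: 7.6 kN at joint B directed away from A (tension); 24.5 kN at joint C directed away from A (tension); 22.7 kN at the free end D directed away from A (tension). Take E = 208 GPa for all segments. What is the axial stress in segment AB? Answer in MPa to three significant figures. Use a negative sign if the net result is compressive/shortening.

12.7 MPa

Internal axial forces (sectioning from the free end, tension +): N_CD = 22.7 kN, N_BC = 47.2 kN, N_AB = 54.8 kN.
A_AB = 4301 mm².
σ_AB = N_AB/A_AB = 54800/4301 = 12.74 MPa.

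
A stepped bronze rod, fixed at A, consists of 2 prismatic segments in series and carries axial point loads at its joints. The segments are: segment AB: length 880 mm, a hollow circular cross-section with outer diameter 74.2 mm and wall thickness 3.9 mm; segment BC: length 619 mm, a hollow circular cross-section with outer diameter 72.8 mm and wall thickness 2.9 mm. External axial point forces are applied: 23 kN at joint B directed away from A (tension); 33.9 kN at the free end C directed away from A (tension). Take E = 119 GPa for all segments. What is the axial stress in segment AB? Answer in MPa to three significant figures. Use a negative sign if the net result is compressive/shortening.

66.1 MPa

Internal axial forces (sectioning from the free end, tension +): N_BC = 33.9 kN, N_AB = 56.9 kN.
A_AB = 861.3 mm².
σ_AB = N_AB/A_AB = 56900/861.3 = 66.06 MPa.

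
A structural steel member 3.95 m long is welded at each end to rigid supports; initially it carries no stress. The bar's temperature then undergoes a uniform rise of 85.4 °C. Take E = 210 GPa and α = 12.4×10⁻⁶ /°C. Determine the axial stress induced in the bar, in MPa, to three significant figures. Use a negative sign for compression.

-222 MPa

Free thermal expansion αLΔT = 12.4e-6 · 3950 · 85.4 = 4.183 mm.
The walls impose strain ε = −(4.183)/3950 = -1.0590e-03; σ = Eε = 210000 · -1.0590e-03 = -222.4 MPa.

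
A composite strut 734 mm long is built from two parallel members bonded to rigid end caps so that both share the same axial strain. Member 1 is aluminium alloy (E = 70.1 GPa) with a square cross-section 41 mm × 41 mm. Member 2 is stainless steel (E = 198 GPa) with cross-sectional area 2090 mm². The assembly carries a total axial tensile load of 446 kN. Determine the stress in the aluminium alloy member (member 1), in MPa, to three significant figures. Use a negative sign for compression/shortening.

58.8 MPa

A_1 = 1681 mm².
Equal strain + equilibrium ⇒ each member carries load in proportion to AE: A₁E₁ = 117800000 N, A₂E₂ = 413800000 N, ΣAE = 531700000 N.
σ₁ = P·E₁/ΣAE = 446000·70100/531700000 = 58.81 MPa.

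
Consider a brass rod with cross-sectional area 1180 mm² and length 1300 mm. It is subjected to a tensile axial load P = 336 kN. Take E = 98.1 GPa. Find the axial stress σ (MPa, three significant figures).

285 MPa

σ = N/A = 336000/1180 = 284.7 MPa.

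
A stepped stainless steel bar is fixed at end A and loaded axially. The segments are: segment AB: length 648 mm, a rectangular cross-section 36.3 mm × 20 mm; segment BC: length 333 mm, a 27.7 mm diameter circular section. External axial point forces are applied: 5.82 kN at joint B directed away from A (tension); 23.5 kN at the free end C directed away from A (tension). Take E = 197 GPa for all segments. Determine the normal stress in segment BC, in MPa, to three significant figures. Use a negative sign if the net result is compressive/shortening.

Internal axial forces (sectioning from the free end, tension +): N_BC = 23.5 kN, N_AB = 29.32 kN.
A_BC = 602.6 mm².
σ_BC = N_BC/A_BC = 23500/602.6 = 39 MPa.

39.0 MPa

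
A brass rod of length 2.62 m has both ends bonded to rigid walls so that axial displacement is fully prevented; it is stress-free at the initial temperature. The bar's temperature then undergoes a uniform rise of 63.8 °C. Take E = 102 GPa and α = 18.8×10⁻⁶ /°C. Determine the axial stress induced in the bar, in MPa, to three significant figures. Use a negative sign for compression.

-122 MPa

Free thermal expansion αLΔT = 18.8e-6 · 2620 · 63.8 = 3.143 mm.
The walls impose strain ε = −(3.143)/2620 = -1.1994e-03; σ = Eε = 102000 · -1.1994e-03 = -122.3 MPa.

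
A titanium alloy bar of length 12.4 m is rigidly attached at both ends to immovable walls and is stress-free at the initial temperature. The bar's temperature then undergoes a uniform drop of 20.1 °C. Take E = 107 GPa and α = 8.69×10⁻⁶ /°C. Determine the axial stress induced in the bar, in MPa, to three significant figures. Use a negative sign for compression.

Free thermal expansion αLΔT = 8.69e-6 · 12400 · -20.1 = -2.166 mm.
The walls impose strain ε = −(-2.166)/12400 = 1.7467e-04; σ = Eε = 107000 · 1.7467e-04 = 18.69 MPa.

18.7 MPa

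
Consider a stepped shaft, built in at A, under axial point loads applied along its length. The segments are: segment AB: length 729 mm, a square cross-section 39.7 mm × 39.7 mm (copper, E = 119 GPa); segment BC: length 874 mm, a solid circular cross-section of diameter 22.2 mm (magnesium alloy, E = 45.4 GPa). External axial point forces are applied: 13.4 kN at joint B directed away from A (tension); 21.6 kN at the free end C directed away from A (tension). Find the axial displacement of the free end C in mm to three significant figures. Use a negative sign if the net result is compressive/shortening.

1.21 mm

Internal axial forces (sectioning from the free end, tension +): N_BC = 21.6 kN, N_AB = 35 kN.
A_AB = 1576 mm².
A_BC = 387.1 mm².
δ_AB = 35000·729/(1576·119000) = 0.136 mm
δ_BC = 21600·874/(387.1·45400) = 1.074 mm
δ = Σδ_i = 1.21 mm.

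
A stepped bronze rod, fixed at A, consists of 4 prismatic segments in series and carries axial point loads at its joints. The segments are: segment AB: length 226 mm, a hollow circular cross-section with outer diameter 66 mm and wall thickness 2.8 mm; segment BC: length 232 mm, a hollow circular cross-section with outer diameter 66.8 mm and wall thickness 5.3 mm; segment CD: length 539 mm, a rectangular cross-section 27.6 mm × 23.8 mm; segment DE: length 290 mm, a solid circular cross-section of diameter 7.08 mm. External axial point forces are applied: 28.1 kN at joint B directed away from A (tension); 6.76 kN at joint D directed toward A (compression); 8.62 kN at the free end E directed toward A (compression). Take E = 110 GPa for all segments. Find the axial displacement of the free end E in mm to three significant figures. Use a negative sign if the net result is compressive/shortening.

Internal axial forces (sectioning from the free end, tension +): N_DE = -8.62 kN, N_CD = -15.38 kN, N_BC = -15.38 kN, N_AB = 12.72 kN.
A_AB = 555.9 mm².
A_BC = 1024 mm².
A_CD = 656.9 mm².
A_DE = 39.37 mm².
δ_AB = 12720·226/(555.9·110000) = 0.04701 mm
δ_BC = -15380·232/(1024·110000) = -0.03168 mm
δ_CD = -15380·539/(656.9·110000) = -0.1147 mm
δ_DE = -8620·290/(39.37·110000) = -0.5772 mm
δ = Σδ_i = -0.6766 mm.

-0.677 mm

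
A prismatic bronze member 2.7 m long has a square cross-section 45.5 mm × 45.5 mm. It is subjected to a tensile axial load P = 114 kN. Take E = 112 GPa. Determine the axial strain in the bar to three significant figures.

A = 2070 mm².
σ = N/A = 55.07 MPa; ε = σ/E = 55.07/112000 = 4.917e-04.

4.92e-04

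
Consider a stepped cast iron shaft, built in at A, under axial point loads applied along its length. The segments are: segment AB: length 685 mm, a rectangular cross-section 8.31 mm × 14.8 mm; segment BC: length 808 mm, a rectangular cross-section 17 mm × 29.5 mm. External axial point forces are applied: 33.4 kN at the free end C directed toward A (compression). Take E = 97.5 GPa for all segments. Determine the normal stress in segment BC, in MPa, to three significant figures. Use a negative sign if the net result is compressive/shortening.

-66.6 MPa

Internal axial forces (sectioning from the free end, tension +): N_BC = -33.4 kN, N_AB = -33.4 kN.
A_BC = 501.5 mm².
σ_BC = N_BC/A_BC = -33400/501.5 = -66.6 MPa.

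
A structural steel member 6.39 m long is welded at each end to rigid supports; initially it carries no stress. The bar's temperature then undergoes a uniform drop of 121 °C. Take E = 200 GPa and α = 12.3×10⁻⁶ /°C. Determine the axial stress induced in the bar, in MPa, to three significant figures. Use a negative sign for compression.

Free thermal expansion αLΔT = 12.3e-6 · 6390 · -121 = -9.51 mm.
The walls impose strain ε = −(-9.51)/6390 = 1.4883e-03; σ = Eε = 200000 · 1.4883e-03 = 297.7 MPa.

298 MPa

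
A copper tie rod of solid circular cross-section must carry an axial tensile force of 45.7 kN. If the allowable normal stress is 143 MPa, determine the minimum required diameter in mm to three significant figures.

20.2 mm

Required area A ≥ P/σ_allow = 45700/143 = 319.6 mm².
For a solid circular section, d ≥ √(4A/π) = 20.17 mm.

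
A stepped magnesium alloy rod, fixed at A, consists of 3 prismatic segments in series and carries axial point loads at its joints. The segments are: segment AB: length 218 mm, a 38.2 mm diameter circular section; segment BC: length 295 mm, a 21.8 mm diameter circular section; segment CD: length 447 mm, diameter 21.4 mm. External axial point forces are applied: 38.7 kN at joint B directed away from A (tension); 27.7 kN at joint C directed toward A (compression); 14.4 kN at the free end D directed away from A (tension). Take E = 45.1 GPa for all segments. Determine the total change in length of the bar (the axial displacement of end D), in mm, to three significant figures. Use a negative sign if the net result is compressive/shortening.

Internal axial forces (sectioning from the free end, tension +): N_CD = 14.4 kN, N_BC = -13.3 kN, N_AB = 25.4 kN.
A_AB = 1146 mm².
A_BC = 373.3 mm².
A_CD = 359.7 mm².
δ_AB = 25400·218/(1146·45100) = 0.1071 mm
δ_BC = -13300·295/(373.3·45100) = -0.2331 mm
δ_CD = 14400·447/(359.7·45100) = 0.3968 mm
δ = Σδ_i = 0.2709 mm.

0.271 mm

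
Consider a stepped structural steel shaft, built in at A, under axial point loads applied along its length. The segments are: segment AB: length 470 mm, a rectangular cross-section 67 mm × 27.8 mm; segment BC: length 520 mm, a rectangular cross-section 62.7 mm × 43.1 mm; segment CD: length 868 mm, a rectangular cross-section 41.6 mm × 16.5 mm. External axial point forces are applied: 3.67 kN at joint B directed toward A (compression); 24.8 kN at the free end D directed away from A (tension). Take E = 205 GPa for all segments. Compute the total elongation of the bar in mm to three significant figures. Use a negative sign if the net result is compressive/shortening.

0.202 mm

Internal axial forces (sectioning from the free end, tension +): N_CD = 24.8 kN, N_BC = 24.8 kN, N_AB = 21.13 kN.
A_AB = 1863 mm².
A_BC = 2702 mm².
A_CD = 686.4 mm².
δ_AB = 21130·470/(1863·205000) = 0.02601 mm
δ_BC = 24800·520/(2702·205000) = 0.02328 mm
δ_CD = 24800·868/(686.4·205000) = 0.153 mm
δ = Σδ_i = 0.2023 mm.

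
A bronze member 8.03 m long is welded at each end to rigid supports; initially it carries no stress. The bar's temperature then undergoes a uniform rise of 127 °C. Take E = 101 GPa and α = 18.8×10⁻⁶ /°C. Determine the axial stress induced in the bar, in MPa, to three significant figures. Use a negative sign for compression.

-241 MPa

Free thermal expansion αLΔT = 18.8e-6 · 8030 · 127 = 19.17 mm.
The walls impose strain ε = −(19.17)/8030 = -2.3876e-03; σ = Eε = 101000 · -2.3876e-03 = -241.1 MPa.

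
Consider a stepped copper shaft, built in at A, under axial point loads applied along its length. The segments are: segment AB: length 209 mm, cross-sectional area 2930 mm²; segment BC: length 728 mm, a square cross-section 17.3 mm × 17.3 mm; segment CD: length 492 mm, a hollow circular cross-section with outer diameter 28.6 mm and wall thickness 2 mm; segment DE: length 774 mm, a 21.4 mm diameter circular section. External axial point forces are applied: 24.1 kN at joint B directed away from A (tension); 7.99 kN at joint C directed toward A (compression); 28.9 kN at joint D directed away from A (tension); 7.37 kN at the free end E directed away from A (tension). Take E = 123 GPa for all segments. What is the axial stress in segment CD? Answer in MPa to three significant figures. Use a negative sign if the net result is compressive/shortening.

217 MPa

Internal axial forces (sectioning from the free end, tension +): N_DE = 7.37 kN, N_CD = 36.27 kN, N_BC = 28.28 kN, N_AB = 52.38 kN.
A_CD = 167.1 mm².
σ_CD = N_CD/A_CD = 36270/167.1 = 217 MPa.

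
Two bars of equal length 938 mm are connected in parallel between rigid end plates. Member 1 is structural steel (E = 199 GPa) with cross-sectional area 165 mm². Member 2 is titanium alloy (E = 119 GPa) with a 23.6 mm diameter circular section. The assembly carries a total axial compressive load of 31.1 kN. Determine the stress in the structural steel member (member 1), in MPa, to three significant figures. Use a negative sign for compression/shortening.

A_2 = 437.4 mm².
Equal strain + equilibrium ⇒ each member carries load in proportion to AE: A₁E₁ = 32840000 N, A₂E₂ = 52050000 N, ΣAE = 84890000 N.
σ₁ = P·E₁/ΣAE = -31100·199000/84890000 = -72.91 MPa.

-72.9 MPa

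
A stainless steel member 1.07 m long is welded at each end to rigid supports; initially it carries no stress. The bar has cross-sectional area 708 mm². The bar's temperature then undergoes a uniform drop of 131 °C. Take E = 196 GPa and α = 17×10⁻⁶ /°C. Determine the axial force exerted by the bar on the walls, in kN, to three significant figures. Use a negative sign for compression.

Free thermal expansion αLΔT = 17e-6 · 1070 · -131 = -2.383 mm.
The walls impose strain ε = −(-2.383)/1070 = 2.2270e-03; σ = Eε = 196000 · 2.2270e-03 = 436.5 MPa.
Wall reaction R = σ·A = 436.5·708 = 309000 N = 309 kN.

309 kN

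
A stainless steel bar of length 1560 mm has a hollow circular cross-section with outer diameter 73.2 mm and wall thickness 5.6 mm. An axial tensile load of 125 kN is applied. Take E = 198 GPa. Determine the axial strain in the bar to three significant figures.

5.31e-04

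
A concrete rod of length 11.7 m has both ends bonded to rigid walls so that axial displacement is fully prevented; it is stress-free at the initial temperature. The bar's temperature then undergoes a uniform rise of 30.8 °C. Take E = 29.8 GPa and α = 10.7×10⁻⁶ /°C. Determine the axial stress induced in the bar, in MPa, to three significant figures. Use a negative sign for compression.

-9.82 MPa

Free thermal expansion αLΔT = 10.7e-6 · 11700 · 30.8 = 3.856 mm.
The walls impose strain ε = −(3.856)/11700 = -3.2956e-04; σ = Eε = 29800 · -3.2956e-04 = -9.821 MPa.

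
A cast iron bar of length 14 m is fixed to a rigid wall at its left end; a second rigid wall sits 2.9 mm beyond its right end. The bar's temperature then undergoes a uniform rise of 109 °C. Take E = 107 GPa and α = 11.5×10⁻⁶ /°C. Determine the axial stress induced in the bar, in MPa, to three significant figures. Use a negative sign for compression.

Free thermal expansion αLΔT = 11.5e-6 · 14000 · 109 = 17.55 mm.
The walls engage after the gap closes; constrained expansion = 17.55 − 2.9 = 14.65 mm.
The walls impose strain ε = −(14.65)/14000 = -1.0464e-03; σ = Eε = 107000 · -1.0464e-03 = -112 MPa.

-112 MPa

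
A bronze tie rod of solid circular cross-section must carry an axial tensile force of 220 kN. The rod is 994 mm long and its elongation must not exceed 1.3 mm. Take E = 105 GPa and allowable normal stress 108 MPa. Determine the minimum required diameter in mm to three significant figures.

Required area A ≥ P/σ_allow = 220000/108 = 2037 mm².
For a solid circular section, d ≥ √(4A/π) = 50.93 mm.
Elongation limit: A ≥ PL/(Eδ_allow) = 220000·994/(105000·1.3) = 1602 mm² ⇒ d ≥ 45.16 mm.
The stress limit governs.

50.9 mm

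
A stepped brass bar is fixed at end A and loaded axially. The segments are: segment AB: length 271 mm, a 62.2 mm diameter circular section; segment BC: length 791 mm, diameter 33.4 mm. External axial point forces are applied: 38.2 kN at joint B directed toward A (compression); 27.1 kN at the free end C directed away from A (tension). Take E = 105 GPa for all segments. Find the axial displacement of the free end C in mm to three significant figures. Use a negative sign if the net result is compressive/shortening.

0.224 mm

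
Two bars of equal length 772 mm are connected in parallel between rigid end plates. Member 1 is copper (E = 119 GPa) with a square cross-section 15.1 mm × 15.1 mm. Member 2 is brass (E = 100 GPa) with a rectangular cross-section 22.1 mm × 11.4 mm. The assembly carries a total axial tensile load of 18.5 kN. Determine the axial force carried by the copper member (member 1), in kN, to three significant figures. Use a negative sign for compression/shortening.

9.59 kN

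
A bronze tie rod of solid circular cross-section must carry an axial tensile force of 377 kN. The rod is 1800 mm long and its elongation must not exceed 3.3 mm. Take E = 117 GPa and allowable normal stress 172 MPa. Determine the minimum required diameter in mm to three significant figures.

52.8 mm

Required area A ≥ P/σ_allow = 377000/172 = 2192 mm².
For a solid circular section, d ≥ √(4A/π) = 52.83 mm.
Elongation limit: A ≥ PL/(Eδ_allow) = 377000·1800/(117000·3.3) = 1758 mm² ⇒ d ≥ 47.31 mm.
The stress limit governs.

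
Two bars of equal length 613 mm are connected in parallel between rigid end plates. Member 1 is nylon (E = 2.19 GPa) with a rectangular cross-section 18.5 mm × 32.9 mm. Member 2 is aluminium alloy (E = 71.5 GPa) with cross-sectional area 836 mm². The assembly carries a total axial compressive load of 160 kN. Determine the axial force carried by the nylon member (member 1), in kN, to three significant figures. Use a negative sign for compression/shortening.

-3.49 kN

A_1 = 608.6 mm².
Equal strain + equilibrium ⇒ each member carries load in proportion to AE: A₁E₁ = 1333000 N, A₂E₂ = 59770000 N, ΣAE = 61110000 N.
F₁ = P·A₁E₁/ΣAE = -160000·1333000/61110000 = -3490 N.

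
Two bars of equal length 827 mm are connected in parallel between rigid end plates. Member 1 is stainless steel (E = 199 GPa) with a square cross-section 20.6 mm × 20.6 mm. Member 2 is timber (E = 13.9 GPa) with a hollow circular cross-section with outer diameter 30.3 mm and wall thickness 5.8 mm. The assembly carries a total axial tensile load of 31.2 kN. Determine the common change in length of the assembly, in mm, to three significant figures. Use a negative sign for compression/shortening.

A_1 = 424.4 mm².
A_2 = 446.4 mm².
Equal strain + equilibrium ⇒ each member carries load in proportion to AE: A₁E₁ = 84450000 N, A₂E₂ = 6205000 N, ΣAE = 90650000 N.
δ = PL/ΣAE = 31200·827/90650000 = 0.2846 mm.

0.285 mm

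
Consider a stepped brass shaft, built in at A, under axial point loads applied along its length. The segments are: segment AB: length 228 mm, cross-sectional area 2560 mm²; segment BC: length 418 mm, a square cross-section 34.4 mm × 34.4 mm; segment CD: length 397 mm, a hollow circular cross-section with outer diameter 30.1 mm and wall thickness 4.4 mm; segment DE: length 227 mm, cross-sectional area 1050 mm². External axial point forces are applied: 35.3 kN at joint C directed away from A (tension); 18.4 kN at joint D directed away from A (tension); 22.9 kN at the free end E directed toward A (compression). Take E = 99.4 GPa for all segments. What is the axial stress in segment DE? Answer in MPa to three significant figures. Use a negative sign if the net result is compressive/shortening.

Internal axial forces (sectioning from the free end, tension +): N_DE = -22.9 kN, N_CD = -4.5 kN, N_BC = 30.8 kN, N_AB = 30.8 kN.
σ_DE = N_DE/A_DE = -22900/1050 = -21.81 MPa.

-21.8 MPa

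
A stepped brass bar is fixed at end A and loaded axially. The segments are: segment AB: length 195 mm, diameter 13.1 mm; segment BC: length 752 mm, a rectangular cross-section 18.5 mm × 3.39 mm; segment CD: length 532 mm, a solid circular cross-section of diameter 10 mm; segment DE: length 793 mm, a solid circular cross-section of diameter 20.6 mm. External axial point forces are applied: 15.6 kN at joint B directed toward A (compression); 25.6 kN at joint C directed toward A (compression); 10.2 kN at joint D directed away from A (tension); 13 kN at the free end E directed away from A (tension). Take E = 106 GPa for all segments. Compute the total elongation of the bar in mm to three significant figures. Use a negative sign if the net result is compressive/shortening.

1.26 mm

Internal axial forces (sectioning from the free end, tension +): N_DE = 13 kN, N_CD = 23.2 kN, N_BC = -2.4 kN, N_AB = -18 kN.
A_AB = 134.8 mm².
A_BC = 62.72 mm².
A_CD = 78.54 mm².
A_DE = 333.3 mm².
δ_AB = -18000·195/(134.8·106000) = -0.2457 mm
δ_BC = -2400·752/(62.72·106000) = -0.2715 mm
δ_CD = 23200·532/(78.54·106000) = 1.483 mm
δ_DE = 13000·793/(333.3·106000) = 0.2918 mm
δ = Σδ_i = 1.257 mm.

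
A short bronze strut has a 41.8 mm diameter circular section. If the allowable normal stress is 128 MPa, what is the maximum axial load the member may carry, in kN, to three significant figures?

A = 1372 mm².
P_max = σ_allow · A = 128 · 1372 = 175700 N = 175.7 kN.

176 kN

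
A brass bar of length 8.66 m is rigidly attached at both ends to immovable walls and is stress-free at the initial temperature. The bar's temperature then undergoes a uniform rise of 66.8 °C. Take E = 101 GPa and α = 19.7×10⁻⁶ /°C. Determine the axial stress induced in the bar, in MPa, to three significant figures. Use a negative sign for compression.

-133 MPa

Free thermal expansion αLΔT = 19.7e-6 · 8660 · 66.8 = 11.4 mm.
The walls impose strain ε = −(11.4)/8660 = -1.3160e-03; σ = Eε = 101000 · -1.3160e-03 = -132.9 MPa.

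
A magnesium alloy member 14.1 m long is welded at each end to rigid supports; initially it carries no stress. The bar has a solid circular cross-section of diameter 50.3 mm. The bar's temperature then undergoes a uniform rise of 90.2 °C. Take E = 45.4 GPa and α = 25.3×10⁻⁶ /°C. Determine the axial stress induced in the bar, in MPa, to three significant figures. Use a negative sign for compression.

-104 MPa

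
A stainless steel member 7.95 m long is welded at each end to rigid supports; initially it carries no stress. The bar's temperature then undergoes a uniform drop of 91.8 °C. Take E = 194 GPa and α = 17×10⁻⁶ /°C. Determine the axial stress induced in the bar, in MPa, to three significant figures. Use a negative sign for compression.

303 MPa

Free thermal expansion αLΔT = 17e-6 · 7950 · -91.8 = -12.41 mm.
The walls impose strain ε = −(-12.41)/7950 = 1.5606e-03; σ = Eε = 194000 · 1.5606e-03 = 302.8 MPa.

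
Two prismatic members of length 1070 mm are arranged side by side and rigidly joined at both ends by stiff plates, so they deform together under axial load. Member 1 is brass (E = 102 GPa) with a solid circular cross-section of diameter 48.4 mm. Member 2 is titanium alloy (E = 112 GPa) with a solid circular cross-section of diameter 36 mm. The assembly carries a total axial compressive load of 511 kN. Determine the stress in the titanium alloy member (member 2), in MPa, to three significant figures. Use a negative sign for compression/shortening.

-190 MPa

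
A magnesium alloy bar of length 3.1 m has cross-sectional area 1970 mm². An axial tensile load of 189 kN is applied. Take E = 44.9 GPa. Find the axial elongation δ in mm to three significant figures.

6.62 mm

δ_mech = NL/(AE) = 189000·3100/(1970·44900) = 6.624 mm.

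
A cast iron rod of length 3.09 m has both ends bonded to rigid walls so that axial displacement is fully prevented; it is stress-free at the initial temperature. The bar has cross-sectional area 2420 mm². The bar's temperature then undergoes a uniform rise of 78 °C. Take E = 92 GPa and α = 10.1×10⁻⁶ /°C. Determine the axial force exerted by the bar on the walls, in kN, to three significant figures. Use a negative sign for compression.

-175 kN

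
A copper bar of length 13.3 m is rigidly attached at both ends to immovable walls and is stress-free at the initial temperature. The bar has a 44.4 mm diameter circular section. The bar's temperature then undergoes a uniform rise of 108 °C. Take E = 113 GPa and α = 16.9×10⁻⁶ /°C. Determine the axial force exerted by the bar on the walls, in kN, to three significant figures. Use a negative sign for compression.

-319 kN

Free thermal expansion αLΔT = 16.9e-6 · 13300 · 108 = 24.28 mm.
The walls impose strain ε = −(24.28)/13300 = -1.8252e-03; σ = Eε = 113000 · -1.8252e-03 = -206.2 MPa.
Wall reaction R = σ·A = -206.2·1548 = -319300 N = -319.3 kN.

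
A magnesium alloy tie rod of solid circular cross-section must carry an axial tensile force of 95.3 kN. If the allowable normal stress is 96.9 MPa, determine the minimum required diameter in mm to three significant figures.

35.4 mm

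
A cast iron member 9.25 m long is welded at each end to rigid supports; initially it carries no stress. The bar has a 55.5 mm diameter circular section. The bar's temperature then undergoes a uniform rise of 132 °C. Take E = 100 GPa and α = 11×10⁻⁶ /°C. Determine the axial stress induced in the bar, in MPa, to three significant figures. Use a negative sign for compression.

-145 MPa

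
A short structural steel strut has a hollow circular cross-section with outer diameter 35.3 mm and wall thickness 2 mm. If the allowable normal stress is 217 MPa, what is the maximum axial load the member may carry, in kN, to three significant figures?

A = 209.2 mm².
P_max = σ_allow · A = 217 · 209.2 = 45400 N = 45.4 kN.

45.4 kN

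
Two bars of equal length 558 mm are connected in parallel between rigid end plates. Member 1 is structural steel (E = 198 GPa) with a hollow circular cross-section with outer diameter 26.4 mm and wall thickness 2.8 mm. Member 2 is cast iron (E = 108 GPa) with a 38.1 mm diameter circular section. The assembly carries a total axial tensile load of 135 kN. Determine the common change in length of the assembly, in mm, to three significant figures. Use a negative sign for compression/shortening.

0.459 mm

A_1 = 207.6 mm².
A_2 = 1140 mm².
Equal strain + equilibrium ⇒ each member carries load in proportion to AE: A₁E₁ = 41100000 N, A₂E₂ = 123100000 N, ΣAE = 164200000 N.
δ = PL/ΣAE = 135000·558/164200000 = 0.4587 mm.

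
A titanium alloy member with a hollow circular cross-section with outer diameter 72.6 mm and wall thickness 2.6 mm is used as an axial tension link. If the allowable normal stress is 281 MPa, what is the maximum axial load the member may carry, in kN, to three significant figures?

A = 571.8 mm².
P_max = σ_allow · A = 281 · 571.8 = 160700 N = 160.7 kN.

161 kN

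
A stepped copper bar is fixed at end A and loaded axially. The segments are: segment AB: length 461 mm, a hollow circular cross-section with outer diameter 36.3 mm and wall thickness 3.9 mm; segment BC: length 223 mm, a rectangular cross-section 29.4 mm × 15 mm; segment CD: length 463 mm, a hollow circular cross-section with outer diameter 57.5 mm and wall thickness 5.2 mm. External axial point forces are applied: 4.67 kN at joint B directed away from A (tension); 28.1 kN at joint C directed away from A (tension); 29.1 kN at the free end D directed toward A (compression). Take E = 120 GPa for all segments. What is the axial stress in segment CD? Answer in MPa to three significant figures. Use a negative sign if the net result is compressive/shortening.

Internal axial forces (sectioning from the free end, tension +): N_CD = -29.1 kN, N_BC = -1 kN, N_AB = 3.67 kN.
A_CD = 854.4 mm².
σ_CD = N_CD/A_CD = -29100/854.4 = -34.06 MPa.

-34.1 MPa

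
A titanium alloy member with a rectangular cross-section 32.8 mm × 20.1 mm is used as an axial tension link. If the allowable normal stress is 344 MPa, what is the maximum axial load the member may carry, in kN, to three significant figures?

A = 659.3 mm².
P_max = σ_allow · A = 344 · 659.3 = 226800 N = 226.8 kN.

227 kN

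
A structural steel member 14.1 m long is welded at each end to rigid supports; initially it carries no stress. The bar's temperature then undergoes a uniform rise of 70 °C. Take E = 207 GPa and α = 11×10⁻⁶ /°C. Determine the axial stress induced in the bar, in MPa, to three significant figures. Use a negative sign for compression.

-159 MPa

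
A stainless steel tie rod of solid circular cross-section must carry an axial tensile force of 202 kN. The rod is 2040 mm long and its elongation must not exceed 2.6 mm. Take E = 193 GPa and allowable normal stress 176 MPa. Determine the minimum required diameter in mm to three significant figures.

Required area A ≥ P/σ_allow = 202000/176 = 1148 mm².
For a solid circular section, d ≥ √(4A/π) = 38.23 mm.
Elongation limit: A ≥ PL/(Eδ_allow) = 202000·2040/(193000·2.6) = 821.2 mm² ⇒ d ≥ 32.34 mm.
The stress limit governs.

38.2 mm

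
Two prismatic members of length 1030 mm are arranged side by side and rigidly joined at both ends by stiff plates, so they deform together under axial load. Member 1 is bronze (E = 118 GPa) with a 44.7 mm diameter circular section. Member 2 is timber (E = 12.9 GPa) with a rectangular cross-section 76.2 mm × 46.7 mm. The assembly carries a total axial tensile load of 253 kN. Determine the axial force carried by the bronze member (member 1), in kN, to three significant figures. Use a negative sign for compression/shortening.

A_1 = 1569 mm².
A_2 = 3559 mm².
Equal strain + equilibrium ⇒ each member carries load in proportion to AE: A₁E₁ = 185200000 N, A₂E₂ = 45910000 N, ΣAE = 231100000 N.
F₁ = P·A₁E₁/ΣAE = 253000·185200000/231100000 = 202700 N.

203 kN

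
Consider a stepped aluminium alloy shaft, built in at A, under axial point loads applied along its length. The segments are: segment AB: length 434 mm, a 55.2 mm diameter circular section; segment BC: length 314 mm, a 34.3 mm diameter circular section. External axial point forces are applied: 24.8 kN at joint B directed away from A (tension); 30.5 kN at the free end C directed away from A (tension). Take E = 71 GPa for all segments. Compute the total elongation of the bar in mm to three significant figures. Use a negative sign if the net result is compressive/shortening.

0.287 mm

Internal axial forces (sectioning from the free end, tension +): N_BC = 30.5 kN, N_AB = 55.3 kN.
A_AB = 2393 mm².
A_BC = 924 mm².
δ_AB = 55300·434/(2393·71000) = 0.1413 mm
δ_BC = 30500·314/(924·71000) = 0.146 mm
δ = Σδ_i = 0.2872 mm.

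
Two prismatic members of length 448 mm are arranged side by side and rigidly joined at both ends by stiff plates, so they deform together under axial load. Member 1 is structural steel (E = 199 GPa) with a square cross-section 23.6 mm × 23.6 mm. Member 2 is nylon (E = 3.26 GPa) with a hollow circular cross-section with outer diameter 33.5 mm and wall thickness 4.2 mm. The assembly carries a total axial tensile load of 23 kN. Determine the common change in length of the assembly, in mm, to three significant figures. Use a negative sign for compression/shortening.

A_1 = 557 mm².
A_2 = 386.6 mm².
Equal strain + equilibrium ⇒ each member carries load in proportion to AE: A₁E₁ = 110800000 N, A₂E₂ = 1260000 N, ΣAE = 112100000 N.
δ = PL/ΣAE = 23000·448/112100000 = 0.09192 mm.

0.0919 mm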